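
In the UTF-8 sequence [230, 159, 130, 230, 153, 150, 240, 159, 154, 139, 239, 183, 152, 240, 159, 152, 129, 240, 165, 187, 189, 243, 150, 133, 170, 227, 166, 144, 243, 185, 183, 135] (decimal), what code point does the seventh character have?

Offset 0: leading byte 0xE6 = 11100110 → 3-byte char #1 = E6 9F 82.
Offset 3: leading byte 0xE6 = 11100110 → 3-byte char #2 = E6 99 96.
Offset 6: leading byte 0xF0 = 11110000 → 4-byte char #3 = F0 9F 9A 8B.
Offset 10: leading byte 0xEF = 11101111 → 3-byte char #4 = EF B7 98.
Offset 13: leading byte 0xF0 = 11110000 → 4-byte char #5 = F0 9F 98 81.
Offset 17: leading byte 0xF0 = 11110000 → 4-byte char #6 = F0 A5 BB BD.
Offset 21: leading byte 0xF3 = 11110011 → 4-byte char #7 = F3 96 85 AA.
Leading byte 0xF3 = 11110011 matches 11110xxx → 4-byte sequence.
Byte 1: 0xF3 = 11110011, payload 011 (3 bits).
Byte 2: 0x96 = 10010110 (10xxxxxx ✓), payload 010110.
Byte 3: 0x85 = 10000101 (10xxxxxx ✓), payload 000101.
Byte 4: 0xAA = 10101010 (10xxxxxx ✓), payload 101010.
Concatenate: 011010110000101101010 = 0xD616A (21 bits → U+D616A).

U+D616A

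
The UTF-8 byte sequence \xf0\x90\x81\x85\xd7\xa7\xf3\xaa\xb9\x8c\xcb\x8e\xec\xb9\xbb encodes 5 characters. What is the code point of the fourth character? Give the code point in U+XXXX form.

Offset 0: leading byte 0xF0 = 11110000 → 4-byte char #1 = F0 90 81 85.
Offset 4: leading byte 0xD7 = 11010111 → 2-byte char #2 = D7 A7.
Offset 6: leading byte 0xF3 = 11110011 → 4-byte char #3 = F3 AA B9 8C.
Offset 10: leading byte 0xCB = 11001011 → 2-byte char #4 = CB 8E.
Leading byte 0xCB = 11001011 matches 110xxxxx → 2-byte sequence.
Byte 1: 0xCB = 11001011, payload 01011 (5 bits).
Byte 2: 0x8E = 10001110 (10xxxxxx ✓), payload 001110.
Concatenate: 01011001110 = 0x2CE (11 bits → U+02CE).

U+02CE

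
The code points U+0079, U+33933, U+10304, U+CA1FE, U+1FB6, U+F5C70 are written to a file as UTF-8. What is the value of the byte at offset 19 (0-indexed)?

0xB0

U+0079 → 1-byte form 79 at offsets 0–0.
U+33933 → 4-byte form F0 B3 A4 B3 at offsets 1–4.
U+10304 → 4-byte form F0 90 8C 84 at offsets 5–8.
U+CA1FE → 4-byte form F3 8A 87 BE at offsets 9–12.
U+1FB6 → 3-byte form E1 BE B6 at offsets 13–15.
U+F5C70 → 4-byte form F3 B5 B1 B0 at offsets 16–19.
Offset 19 falls in char 6's range; it's byte 4 of F3 B5 B1 B0 = 0xB0.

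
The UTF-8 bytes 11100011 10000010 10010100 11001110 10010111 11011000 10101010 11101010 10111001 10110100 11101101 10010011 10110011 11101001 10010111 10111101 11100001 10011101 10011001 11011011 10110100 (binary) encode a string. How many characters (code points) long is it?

Byte at offset 0: 0xE3 = 11100011 → 3-byte char (#1). Advance 3.
Byte at offset 3: 0xCE = 11001110 → 2-byte char (#2). Advance 2.
Byte at offset 5: 0xD8 = 11011000 → 2-byte char (#3). Advance 2.
Byte at offset 7: 0xEA = 11101010 → 3-byte char (#4). Advance 3.
Byte at offset 10: 0xED = 11101101 → 3-byte char (#5). Advance 3.
Byte at offset 13: 0xE9 = 11101001 → 3-byte char (#6). Advance 3.
Byte at offset 16: 0xE1 = 11100001 → 3-byte char (#7). Advance 3.
Byte at offset 19: 0xDB = 11011011 → 2-byte char (#8). Advance 2.
Reached end at offset 21 after 8 code points.

8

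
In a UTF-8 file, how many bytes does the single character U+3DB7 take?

3

U+3DB7 = 0x3DB7. UTF-8 uses 1 byte below 0x80, 2 below 0x800, 3 below 0x10000, 4 up to 0x10FFFF. 0x3DB7 is in U+0800–U+FFFF → 3 bytes.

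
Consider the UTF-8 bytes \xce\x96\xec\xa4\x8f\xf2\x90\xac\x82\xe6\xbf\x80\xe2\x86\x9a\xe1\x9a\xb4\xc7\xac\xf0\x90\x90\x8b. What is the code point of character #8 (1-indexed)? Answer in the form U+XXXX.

Offset 0: leading byte 0xCE = 11001110 → 2-byte char #1 = CE 96.
Offset 2: leading byte 0xEC = 11101100 → 3-byte char #2 = EC A4 8F.
Offset 5: leading byte 0xF2 = 11110010 → 4-byte char #3 = F2 90 AC 82.
Offset 9: leading byte 0xE6 = 11100110 → 3-byte char #4 = E6 BF 80.
Offset 12: leading byte 0xE2 = 11100010 → 3-byte char #5 = E2 86 9A.
Offset 15: leading byte 0xE1 = 11100001 → 3-byte char #6 = E1 9A B4.
Offset 18: leading byte 0xC7 = 11000111 → 2-byte char #7 = C7 AC.
Offset 20: leading byte 0xF0 = 11110000 → 4-byte char #8 = F0 90 90 8B.
Leading byte 0xF0 = 11110000 matches 11110xxx → 4-byte sequence.
Byte 1: 0xF0 = 11110000, payload 000 (3 bits).
Byte 2: 0x90 = 10010000 (10xxxxxx ✓), payload 010000.
Byte 3: 0x90 = 10010000 (10xxxxxx ✓), payload 010000.
Byte 4: 0x8B = 10001011 (10xxxxxx ✓), payload 001011.
Concatenate: 000010000010000001011 = 0x1040B (21 bits → U+1040B).

U+1040B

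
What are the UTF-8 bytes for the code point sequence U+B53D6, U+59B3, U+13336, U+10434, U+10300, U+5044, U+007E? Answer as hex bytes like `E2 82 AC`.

U+B53D6: 4-byte form → F2 B5 8F 96.
U+59B3: 3-byte form → E5 A6 B3.
U+13336: 4-byte form → F0 93 8C B6.
U+10434: 4-byte form → F0 90 90 B4.
U+10300: 4-byte form → F0 90 8C 80.
U+5044: 3-byte form → E5 81 84.
U+007E: 1-byte form → 7E.
Concatenated (23 bytes): F2 B5 8F 96 E5 A6 B3 F0 93 8C B6 F0 90 90 B4 F0 90 8C 80 E5 81 84 7E.

F2 B5 8F 96 E5 A6 B3 F0 93 8C B6 F0 90 90 B4 F0 90 8C 80 E5 81 84 7E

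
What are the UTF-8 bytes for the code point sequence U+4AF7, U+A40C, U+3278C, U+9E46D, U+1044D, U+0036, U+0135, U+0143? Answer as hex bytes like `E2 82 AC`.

U+4AF7: 3-byte form → E4 AB B7.
U+A40C: 3-byte form → EA 90 8C.
U+3278C: 4-byte form → F0 B2 9E 8C.
U+9E46D: 4-byte form → F2 9E 91 AD.
U+1044D: 4-byte form → F0 90 91 8D.
U+0036: 1-byte form → 36.
U+0135: 2-byte form → C4 B5.
U+0143: 2-byte form → C5 83.
Concatenated (23 bytes): E4 AB B7 EA 90 8C F0 B2 9E 8C F2 9E 91 AD F0 90 91 8D 36 C4 B5 C5 83.

E4 AB B7 EA 90 8C F0 B2 9E 8C F2 9E 91 AD F0 90 91 8D 36 C4 B5 C5 83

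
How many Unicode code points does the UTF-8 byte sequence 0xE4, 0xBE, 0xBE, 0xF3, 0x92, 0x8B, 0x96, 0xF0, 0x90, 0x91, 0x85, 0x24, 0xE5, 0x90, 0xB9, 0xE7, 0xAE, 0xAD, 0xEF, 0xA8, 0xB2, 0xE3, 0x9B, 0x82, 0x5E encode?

Byte at offset 0: 0xE4 = 11100100 → 3-byte char (#1). Advance 3.
Byte at offset 3: 0xF3 = 11110011 → 4-byte char (#2). Advance 4.
Byte at offset 7: 0xF0 = 11110000 → 4-byte char (#3). Advance 4.
Byte at offset 11: 0x24 = 00100100 → 1-byte char (#4). Advance 1.
Byte at offset 12: 0xE5 = 11100101 → 3-byte char (#5). Advance 3.
Byte at offset 15: 0xE7 = 11100111 → 3-byte char (#6). Advance 3.
Byte at offset 18: 0xEF = 11101111 → 3-byte char (#7). Advance 3.
Byte at offset 21: 0xE3 = 11100011 → 3-byte char (#8). Advance 3.
Byte at offset 24: 0x5E = 01011110 → 1-byte char (#9). Advance 1.
Reached end at offset 25 after 9 code points.

9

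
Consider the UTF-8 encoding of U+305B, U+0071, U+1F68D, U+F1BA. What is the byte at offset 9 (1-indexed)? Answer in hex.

0xEF

1-indexed offset 9 is 0-indexed offset 8.
U+305B → 3-byte form E3 81 9B at offsets 0–2.
U+0071 → 1-byte form 71 at offsets 3–3.
U+1F68D → 4-byte form F0 9F 9A 8D at offsets 4–7.
U+F1BA → 3-byte form EF 86 BA at offsets 8–10.
Offset 8 falls in char 4's range; it's byte 1 of EF 86 BA = 0xEF.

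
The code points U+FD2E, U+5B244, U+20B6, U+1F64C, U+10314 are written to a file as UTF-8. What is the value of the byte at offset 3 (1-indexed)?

1-indexed offset 3 is 0-indexed offset 2.
U+FD2E → 3-byte form EF B4 AE at offsets 0–2.
Offset 2 falls in char 1's range; it's byte 3 of EF B4 AE = 0xAE.

0xAE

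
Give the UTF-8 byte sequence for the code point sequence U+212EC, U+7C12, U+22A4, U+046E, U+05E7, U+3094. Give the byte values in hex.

F0 A1 8B AC E7 B0 92 E2 8A A4 D1 AE D7 A7 E3 82 94

U+212EC: 4-byte form → F0 A1 8B AC.
U+7C12: 3-byte form → E7 B0 92.
U+22A4: 3-byte form → E2 8A A4.
U+046E: 2-byte form → D1 AE.
U+05E7: 2-byte form → D7 A7.
U+3094: 3-byte form → E3 82 94.
Concatenated (17 bytes): F0 A1 8B AC E7 B0 92 E2 8A A4 D1 AE D7 A7 E3 82 94.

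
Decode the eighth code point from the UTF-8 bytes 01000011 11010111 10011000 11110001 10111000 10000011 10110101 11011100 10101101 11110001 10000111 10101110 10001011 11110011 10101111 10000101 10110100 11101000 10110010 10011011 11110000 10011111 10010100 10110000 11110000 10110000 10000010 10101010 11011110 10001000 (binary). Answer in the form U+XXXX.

Offset 0: leading byte 0x43 = 01000011 → 1-byte char #1 = 43.
Offset 1: leading byte 0xD7 = 11010111 → 2-byte char #2 = D7 98.
Offset 3: leading byte 0xF1 = 11110001 → 4-byte char #3 = F1 B8 83 B5.
Offset 7: leading byte 0xDC = 11011100 → 2-byte char #4 = DC AD.
Offset 9: leading byte 0xF1 = 11110001 → 4-byte char #5 = F1 87 AE 8B.
Offset 13: leading byte 0xF3 = 11110011 → 4-byte char #6 = F3 AF 85 B4.
Offset 17: leading byte 0xE8 = 11101000 → 3-byte char #7 = E8 B2 9B.
Offset 20: leading byte 0xF0 = 11110000 → 4-byte char #8 = F0 9F 94 B0.
Leading byte 0xF0 = 11110000 matches 11110xxx → 4-byte sequence.
Byte 1: 0xF0 = 11110000, payload 000 (3 bits).
Byte 2: 0x9F = 10011111 (10xxxxxx ✓), payload 011111.
Byte 3: 0x94 = 10010100 (10xxxxxx ✓), payload 010100.
Byte 4: 0xB0 = 10110000 (10xxxxxx ✓), payload 110000.
Concatenate: 000011111010100110000 = 0x1F530 (21 bits → U+1F530).

U+1F530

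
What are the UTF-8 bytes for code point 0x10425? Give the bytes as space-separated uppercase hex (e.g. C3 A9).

U+10425 = 0x10425 = 66597 decimal. In range U+10000–U+10FFFF → 4-byte form: 11110xxx 10xxxxxx 10xxxxxx 10xxxxxx.
Binary (21 bits): 000010000010000100101.
Split 3+6+6+6: 000 | 010000 | 010000 | 100101.
Byte 1: 11110000 = 0xF0.
Byte 2: 10010000 = 0x90.
Byte 3: 10010000 = 0x90.
Byte 4: 10100101 = 0xA5.

F0 90 90 A5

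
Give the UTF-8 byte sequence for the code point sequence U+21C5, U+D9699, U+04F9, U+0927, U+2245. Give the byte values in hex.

E2 87 85 F3 99 9A 99 D3 B9 E0 A4 A7 E2 89 85

U+21C5: 3-byte form → E2 87 85.
U+D9699: 4-byte form → F3 99 9A 99.
U+04F9: 2-byte form → D3 B9.
U+0927: 3-byte form → E0 A4 A7.
U+2245: 3-byte form → E2 89 85.
Concatenated (15 bytes): E2 87 85 F3 99 9A 99 D3 B9 E0 A4 A7 E2 89 85.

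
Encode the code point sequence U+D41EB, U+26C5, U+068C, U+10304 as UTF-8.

U+D41EB: 4-byte form → F3 94 87 AB.
U+26C5: 3-byte form → E2 9B 85.
U+068C: 2-byte form → DA 8C.
U+10304: 4-byte form → F0 90 8C 84.
Concatenated (13 bytes): F3 94 87 AB E2 9B 85 DA 8C F0 90 8C 84.

F3 94 87 AB E2 9B 85 DA 8C F0 90 8C 84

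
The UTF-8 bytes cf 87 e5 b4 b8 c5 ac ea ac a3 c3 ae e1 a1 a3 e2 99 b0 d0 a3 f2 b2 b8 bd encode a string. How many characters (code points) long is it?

Byte at offset 0: 0xCF = 11001111 → 2-byte char (#1). Advance 2.
Byte at offset 2: 0xE5 = 11100101 → 3-byte char (#2). Advance 3.
Byte at offset 5: 0xC5 = 11000101 → 2-byte char (#3). Advance 2.
Byte at offset 7: 0xEA = 11101010 → 3-byte char (#4). Advance 3.
Byte at offset 10: 0xC3 = 11000011 → 2-byte char (#5). Advance 2.
Byte at offset 12: 0xE1 = 11100001 → 3-byte char (#6). Advance 3.
Byte at offset 15: 0xE2 = 11100010 → 3-byte char (#7). Advance 3.
Byte at offset 18: 0xD0 = 11010000 → 2-byte char (#8). Advance 2.
Byte at offset 20: 0xF2 = 11110010 → 4-byte char (#9). Advance 4.
Reached end at offset 24 after 9 code points.

9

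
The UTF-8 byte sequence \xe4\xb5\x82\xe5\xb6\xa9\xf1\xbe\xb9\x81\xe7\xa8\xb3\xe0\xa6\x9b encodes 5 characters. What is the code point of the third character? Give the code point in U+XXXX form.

Offset 0: leading byte 0xE4 = 11100100 → 3-byte char #1 = E4 B5 82.
Offset 3: leading byte 0xE5 = 11100101 → 3-byte char #2 = E5 B6 A9.
Offset 6: leading byte 0xF1 = 11110001 → 4-byte char #3 = F1 BE B9 81.
Leading byte 0xF1 = 11110001 matches 11110xxx → 4-byte sequence.
Byte 1: 0xF1 = 11110001, payload 001 (3 bits).
Byte 2: 0xBE = 10111110 (10xxxxxx ✓), payload 111110.
Byte 3: 0xB9 = 10111001 (10xxxxxx ✓), payload 111001.
Byte 4: 0x81 = 10000001 (10xxxxxx ✓), payload 000001.
Concatenate: 001111110111001000001 = 0x7EE41 (21 bits → U+7EE41).

U+7EE41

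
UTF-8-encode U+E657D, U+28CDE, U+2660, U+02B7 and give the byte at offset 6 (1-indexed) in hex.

0xA8

1-indexed offset 6 is 0-indexed offset 5.
U+E657D → 4-byte form F3 A6 95 BD at offsets 0–3.
U+28CDE → 4-byte form F0 A8 B3 9E at offsets 4–7.
Offset 5 falls in char 2's range; it's byte 2 of F0 A8 B3 9E = 0xA8.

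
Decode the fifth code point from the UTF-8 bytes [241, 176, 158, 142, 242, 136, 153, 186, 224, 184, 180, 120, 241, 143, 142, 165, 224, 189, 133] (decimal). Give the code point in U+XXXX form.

Offset 0: leading byte 0xF1 = 11110001 → 4-byte char #1 = F1 B0 9E 8E.
Offset 4: leading byte 0xF2 = 11110010 → 4-byte char #2 = F2 88 99 BA.
Offset 8: leading byte 0xE0 = 11100000 → 3-byte char #3 = E0 B8 B4.
Offset 11: leading byte 0x78 = 01111000 → 1-byte char #4 = 78.
Offset 12: leading byte 0xF1 = 11110001 → 4-byte char #5 = F1 8F 8E A5.
Leading byte 0xF1 = 11110001 matches 11110xxx → 4-byte sequence.
Byte 1: 0xF1 = 11110001, payload 001 (3 bits).
Byte 2: 0x8F = 10001111 (10xxxxxx ✓), payload 001111.
Byte 3: 0x8E = 10001110 (10xxxxxx ✓), payload 001110.
Byte 4: 0xA5 = 10100101 (10xxxxxx ✓), payload 100101.
Concatenate: 001001111001110100101 = 0x4F3A5 (21 bits → U+4F3A5).

U+4F3A5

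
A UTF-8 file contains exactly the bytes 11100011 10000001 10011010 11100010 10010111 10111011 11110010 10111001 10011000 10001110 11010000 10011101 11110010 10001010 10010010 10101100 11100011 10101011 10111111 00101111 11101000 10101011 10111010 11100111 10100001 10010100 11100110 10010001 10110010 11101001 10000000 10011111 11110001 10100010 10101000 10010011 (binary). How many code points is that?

12

Byte at offset 0: 0xE3 = 11100011 → 3-byte char (#1). Advance 3.
Byte at offset 3: 0xE2 = 11100010 → 3-byte char (#2). Advance 3.
Byte at offset 6: 0xF2 = 11110010 → 4-byte char (#3). Advance 4.
Byte at offset 10: 0xD0 = 11010000 → 2-byte char (#4). Advance 2.
Byte at offset 12: 0xF2 = 11110010 → 4-byte char (#5). Advance 4.
Byte at offset 16: 0xE3 = 11100011 → 3-byte char (#6). Advance 3.
Byte at offset 19: 0x2F = 00101111 → 1-byte char (#7). Advance 1.
Byte at offset 20: 0xE8 = 11101000 → 3-byte char (#8). Advance 3.
Byte at offset 23: 0xE7 = 11100111 → 3-byte char (#9). Advance 3.
Byte at offset 26: 0xE6 = 11100110 → 3-byte char (#10). Advance 3.
Byte at offset 29: 0xE9 = 11101001 → 3-byte char (#11). Advance 3.
Byte at offset 32: 0xF1 = 11110001 → 4-byte char (#12). Advance 4.
Reached end at offset 36 after 12 code points.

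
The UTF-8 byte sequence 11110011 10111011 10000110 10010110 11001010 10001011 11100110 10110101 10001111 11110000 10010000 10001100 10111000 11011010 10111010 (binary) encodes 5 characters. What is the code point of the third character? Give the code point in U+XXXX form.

Offset 0: leading byte 0xF3 = 11110011 → 4-byte char #1 = F3 BB 86 96.
Offset 4: leading byte 0xCA = 11001010 → 2-byte char #2 = CA 8B.
Offset 6: leading byte 0xE6 = 11100110 → 3-byte char #3 = E6 B5 8F.
Leading byte 0xE6 = 11100110 matches 1110xxxx → 3-byte sequence.
Byte 1: 0xE6 = 11100110, payload 0110 (4 bits).
Byte 2: 0xB5 = 10110101 (10xxxxxx ✓), payload 110101.
Byte 3: 0x8F = 10001111 (10xxxxxx ✓), payload 001111.
Concatenate: 0110110101001111 = 0x6D4F (16 bits → U+6D4F).

U+6D4F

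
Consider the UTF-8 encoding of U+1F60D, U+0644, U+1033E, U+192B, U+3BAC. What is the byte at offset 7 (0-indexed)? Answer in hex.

U+1F60D → 4-byte form F0 9F 98 8D at offsets 0–3.
U+0644 → 2-byte form D9 84 at offsets 4–5.
U+1033E → 4-byte form F0 90 8C BE at offsets 6–9.
Offset 7 falls in char 3's range; it's byte 2 of F0 90 8C BE = 0x90.

0x90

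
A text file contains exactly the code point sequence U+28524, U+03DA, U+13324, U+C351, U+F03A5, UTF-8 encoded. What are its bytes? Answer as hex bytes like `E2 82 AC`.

F0 A8 94 A4 CF 9A F0 93 8C A4 EC 8D 91 F3 B0 8E A5

U+28524: 4-byte form → F0 A8 94 A4.
U+03DA: 2-byte form → CF 9A.
U+13324: 4-byte form → F0 93 8C A4.
U+C351: 3-byte form → EC 8D 91.
U+F03A5: 4-byte form → F3 B0 8E A5.
Concatenated (17 bytes): F0 A8 94 A4 CF 9A F0 93 8C A4 EC 8D 91 F3 B0 8E A5.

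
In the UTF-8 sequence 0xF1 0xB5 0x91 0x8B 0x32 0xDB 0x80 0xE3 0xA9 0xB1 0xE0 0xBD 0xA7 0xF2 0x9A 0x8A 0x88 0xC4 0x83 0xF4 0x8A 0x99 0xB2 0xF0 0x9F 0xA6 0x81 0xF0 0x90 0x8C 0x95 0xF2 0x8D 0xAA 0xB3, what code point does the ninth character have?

Offset 0: leading byte 0xF1 = 11110001 → 4-byte char #1 = F1 B5 91 8B.
Offset 4: leading byte 0x32 = 00110010 → 1-byte char #2 = 32.
Offset 5: leading byte 0xDB = 11011011 → 2-byte char #3 = DB 80.
Offset 7: leading byte 0xE3 = 11100011 → 3-byte char #4 = E3 A9 B1.
Offset 10: leading byte 0xE0 = 11100000 → 3-byte char #5 = E0 BD A7.
Offset 13: leading byte 0xF2 = 11110010 → 4-byte char #6 = F2 9A 8A 88.
Offset 17: leading byte 0xC4 = 11000100 → 2-byte char #7 = C4 83.
Offset 19: leading byte 0xF4 = 11110100 → 4-byte char #8 = F4 8A 99 B2.
Offset 23: leading byte 0xF0 = 11110000 → 4-byte char #9 = F0 9F A6 81.
Leading byte 0xF0 = 11110000 matches 11110xxx → 4-byte sequence.
Byte 1: 0xF0 = 11110000, payload 000 (3 bits).
Byte 2: 0x9F = 10011111 (10xxxxxx ✓), payload 011111.
Byte 3: 0xA6 = 10100110 (10xxxxxx ✓), payload 100110.
Byte 4: 0x81 = 10000001 (10xxxxxx ✓), payload 000001.
Concatenate: 000011111100110000001 = 0x1F981 (21 bits → U+1F981).

U+1F981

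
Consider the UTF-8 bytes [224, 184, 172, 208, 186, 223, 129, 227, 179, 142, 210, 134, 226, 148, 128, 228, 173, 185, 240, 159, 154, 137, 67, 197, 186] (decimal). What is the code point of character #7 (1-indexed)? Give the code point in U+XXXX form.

U+4B79

Offset 0: leading byte 0xE0 = 11100000 → 3-byte char #1 = E0 B8 AC.
Offset 3: leading byte 0xD0 = 11010000 → 2-byte char #2 = D0 BA.
Offset 5: leading byte 0xDF = 11011111 → 2-byte char #3 = DF 81.
Offset 7: leading byte 0xE3 = 11100011 → 3-byte char #4 = E3 B3 8E.
Offset 10: leading byte 0xD2 = 11010010 → 2-byte char #5 = D2 86.
Offset 12: leading byte 0xE2 = 11100010 → 3-byte char #6 = E2 94 80.
Offset 15: leading byte 0xE4 = 11100100 → 3-byte char #7 = E4 AD B9.
Leading byte 0xE4 = 11100100 matches 1110xxxx → 3-byte sequence.
Byte 1: 0xE4 = 11100100, payload 0100 (4 bits).
Byte 2: 0xAD = 10101101 (10xxxxxx ✓), payload 101101.
Byte 3: 0xB9 = 10111001 (10xxxxxx ✓), payload 111001.
Concatenate: 0100101101111001 = 0x4B79 (16 bits → U+4B79).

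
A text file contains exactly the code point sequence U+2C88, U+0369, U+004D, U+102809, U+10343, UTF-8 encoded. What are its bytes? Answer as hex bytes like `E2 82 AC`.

E2 B2 88 CD A9 4D F4 82 A0 89 F0 90 8D 83

U+2C88: 3-byte form → E2 B2 88.
U+0369: 2-byte form → CD A9.
U+004D: 1-byte form → 4D.
U+102809: 4-byte form → F4 82 A0 89.
U+10343: 4-byte form → F0 90 8D 83.
Concatenated (14 bytes): E2 B2 88 CD A9 4D F4 82 A0 89 F0 90 8D 83.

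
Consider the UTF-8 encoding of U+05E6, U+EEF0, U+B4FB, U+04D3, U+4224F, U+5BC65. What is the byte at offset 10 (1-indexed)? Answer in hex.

1-indexed offset 10 is 0-indexed offset 9.
U+05E6 → 2-byte form D7 A6 at offsets 0–1.
U+EEF0 → 3-byte form EE BB B0 at offsets 2–4.
U+B4FB → 3-byte form EB 93 BB at offsets 5–7.
U+04D3 → 2-byte form D3 93 at offsets 8–9.
Offset 9 falls in char 4's range; it's byte 2 of D3 93 = 0x93.

0x93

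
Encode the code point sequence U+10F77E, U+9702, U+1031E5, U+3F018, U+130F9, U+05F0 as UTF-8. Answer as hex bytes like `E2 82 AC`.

F4 8F 9D BE E9 9C 82 F4 83 87 A5 F0 BF 80 98 F0 93 83 B9 D7 B0

U+10F77E: 4-byte form → F4 8F 9D BE.
U+9702: 3-byte form → E9 9C 82.
U+1031E5: 4-byte form → F4 83 87 A5.
U+3F018: 4-byte form → F0 BF 80 98.
U+130F9: 4-byte form → F0 93 83 B9.
U+05F0: 2-byte form → D7 B0.
Concatenated (21 bytes): F4 8F 9D BE E9 9C 82 F4 83 87 A5 F0 BF 80 98 F0 93 83 B9 D7 B0.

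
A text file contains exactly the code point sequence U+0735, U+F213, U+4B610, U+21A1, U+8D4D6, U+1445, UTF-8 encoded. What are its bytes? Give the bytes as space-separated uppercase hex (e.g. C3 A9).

DC B5 EF 88 93 F1 8B 98 90 E2 86 A1 F2 8D 93 96 E1 91 85

U+0735: 2-byte form → DC B5.
U+F213: 3-byte form → EF 88 93.
U+4B610: 4-byte form → F1 8B 98 90.
U+21A1: 3-byte form → E2 86 A1.
U+8D4D6: 4-byte form → F2 8D 93 96.
U+1445: 3-byte form → E1 91 85.
Concatenated (19 bytes): DC B5 EF 88 93 F1 8B 98 90 E2 86 A1 F2 8D 93 96 E1 91 85.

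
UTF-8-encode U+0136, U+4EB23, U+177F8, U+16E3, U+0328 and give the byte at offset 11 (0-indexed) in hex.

0x9B

U+0136 → 2-byte form C4 B6 at offsets 0–1.
U+4EB23 → 4-byte form F1 8E AC A3 at offsets 2–5.
U+177F8 → 4-byte form F0 97 9F B8 at offsets 6–9.
U+16E3 → 3-byte form E1 9B A3 at offsets 10–12.
Offset 11 falls in char 4's range; it's byte 2 of E1 9B A3 = 0x9B.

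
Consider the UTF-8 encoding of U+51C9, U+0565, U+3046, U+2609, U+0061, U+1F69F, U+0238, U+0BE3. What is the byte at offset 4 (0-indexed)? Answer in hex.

0xA5

U+51C9 → 3-byte form E5 87 89 at offsets 0–2.
U+0565 → 2-byte form D5 A5 at offsets 3–4.
Offset 4 falls in char 2's range; it's byte 2 of D5 A5 = 0xA5.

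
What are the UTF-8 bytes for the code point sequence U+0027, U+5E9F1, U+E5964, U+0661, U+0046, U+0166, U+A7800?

27 F1 9E A7 B1 F3 A5 A5 A4 D9 A1 46 C5 A6 F2 A7 A0 80

U+0027: 1-byte form → 27.
U+5E9F1: 4-byte form → F1 9E A7 B1.
U+E5964: 4-byte form → F3 A5 A5 A4.
U+0661: 2-byte form → D9 A1.
U+0046: 1-byte form → 46.
U+0166: 2-byte form → C5 A6.
U+A7800: 4-byte form → F2 A7 A0 80.
Concatenated (18 bytes): 27 F1 9E A7 B1 F3 A5 A5 A4 D9 A1 46 C5 A6 F2 A7 A0 80.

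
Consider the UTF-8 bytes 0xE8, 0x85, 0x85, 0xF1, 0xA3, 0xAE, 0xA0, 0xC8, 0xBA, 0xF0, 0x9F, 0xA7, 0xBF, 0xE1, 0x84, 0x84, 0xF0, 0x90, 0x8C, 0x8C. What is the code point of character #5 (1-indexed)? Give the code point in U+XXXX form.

U+1104

Offset 0: leading byte 0xE8 = 11101000 → 3-byte char #1 = E8 85 85.
Offset 3: leading byte 0xF1 = 11110001 → 4-byte char #2 = F1 A3 AE A0.
Offset 7: leading byte 0xC8 = 11001000 → 2-byte char #3 = C8 BA.
Offset 9: leading byte 0xF0 = 11110000 → 4-byte char #4 = F0 9F A7 BF.
Offset 13: leading byte 0xE1 = 11100001 → 3-byte char #5 = E1 84 84.
Leading byte 0xE1 = 11100001 matches 1110xxxx → 3-byte sequence.
Byte 1: 0xE1 = 11100001, payload 0001 (4 bits).
Byte 2: 0x84 = 10000100 (10xxxxxx ✓), payload 000100.
Byte 3: 0x84 = 10000100 (10xxxxxx ✓), payload 000100.
Concatenate: 0001000100000100 = 0x1104 (16 bits → U+1104).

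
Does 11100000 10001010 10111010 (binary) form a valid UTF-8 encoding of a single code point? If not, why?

invalid (overlong encoding)

Leading byte 0xE0 = 11100000 → 3-byte form.
Continuation bytes all match 10xxxxxx. Payload decodes to 0x2BA.
But 0x2BA < 0x800, the minimum for a 3-byte sequence — this is an overlong encoding.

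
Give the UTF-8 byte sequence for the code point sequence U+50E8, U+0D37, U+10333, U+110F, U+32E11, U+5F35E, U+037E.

E5 83 A8 E0 B4 B7 F0 90 8C B3 E1 84 8F F0 B2 B8 91 F1 9F 8D 9E CD BE

U+50E8: 3-byte form → E5 83 A8.
U+0D37: 3-byte form → E0 B4 B7.
U+10333: 4-byte form → F0 90 8C B3.
U+110F: 3-byte form → E1 84 8F.
U+32E11: 4-byte form → F0 B2 B8 91.
U+5F35E: 4-byte form → F1 9F 8D 9E.
U+037E: 2-byte form → CD BE.
Concatenated (23 bytes): E5 83 A8 E0 B4 B7 F0 90 8C B3 E1 84 8F F0 B2 B8 91 F1 9F 8D 9E CD BE.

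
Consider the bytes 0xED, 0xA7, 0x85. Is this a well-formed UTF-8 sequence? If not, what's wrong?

Structurally a 3-byte sequence; payload = 0xD9C5.
But 0xD9C5 is in U+D800–U+DFFF, the surrogate range. Surrogates are not Unicode scalar values and are forbidden in UTF-8.

invalid (encodes a surrogate (U+D800–U+DFFF))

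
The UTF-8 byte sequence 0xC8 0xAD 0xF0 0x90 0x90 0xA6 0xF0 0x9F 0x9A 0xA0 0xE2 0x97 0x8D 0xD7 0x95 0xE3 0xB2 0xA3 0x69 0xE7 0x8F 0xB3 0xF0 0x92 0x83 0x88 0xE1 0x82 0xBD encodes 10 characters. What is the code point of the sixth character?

U+3CA3

Offset 0: leading byte 0xC8 = 11001000 → 2-byte char #1 = C8 AD.
Offset 2: leading byte 0xF0 = 11110000 → 4-byte char #2 = F0 90 90 A6.
Offset 6: leading byte 0xF0 = 11110000 → 4-byte char #3 = F0 9F 9A A0.
Offset 10: leading byte 0xE2 = 11100010 → 3-byte char #4 = E2 97 8D.
Offset 13: leading byte 0xD7 = 11010111 → 2-byte char #5 = D7 95.
Offset 15: leading byte 0xE3 = 11100011 → 3-byte char #6 = E3 B2 A3.
Leading byte 0xE3 = 11100011 matches 1110xxxx → 3-byte sequence.
Byte 1: 0xE3 = 11100011, payload 0011 (4 bits).
Byte 2: 0xB2 = 10110010 (10xxxxxx ✓), payload 110010.
Byte 3: 0xA3 = 10100011 (10xxxxxx ✓), payload 100011.
Concatenate: 0011110010100011 = 0x3CA3 (16 bits → U+3CA3).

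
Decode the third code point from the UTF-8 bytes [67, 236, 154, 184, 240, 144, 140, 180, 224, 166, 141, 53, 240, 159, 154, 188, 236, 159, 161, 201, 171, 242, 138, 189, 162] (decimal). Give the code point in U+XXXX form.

U+10334

Offset 0: leading byte 0x43 = 01000011 → 1-byte char #1 = 43.
Offset 1: leading byte 0xEC = 11101100 → 3-byte char #2 = EC 9A B8.
Offset 4: leading byte 0xF0 = 11110000 → 4-byte char #3 = F0 90 8C B4.
Leading byte 0xF0 = 11110000 matches 11110xxx → 4-byte sequence.
Byte 1: 0xF0 = 11110000, payload 000 (3 bits).
Byte 2: 0x90 = 10010000 (10xxxxxx ✓), payload 010000.
Byte 3: 0x8C = 10001100 (10xxxxxx ✓), payload 001100.
Byte 4: 0xB4 = 10110100 (10xxxxxx ✓), payload 110100.
Concatenate: 000010000001100110100 = 0x10334 (21 bits → U+10334).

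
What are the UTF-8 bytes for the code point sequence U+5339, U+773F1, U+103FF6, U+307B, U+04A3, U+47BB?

U+5339: 3-byte form → E5 8C B9.
U+773F1: 4-byte form → F1 B7 8F B1.
U+103FF6: 4-byte form → F4 83 BF B6.
U+307B: 3-byte form → E3 81 BB.
U+04A3: 2-byte form → D2 A3.
U+47BB: 3-byte form → E4 9E BB.
Concatenated (19 bytes): E5 8C B9 F1 B7 8F B1 F4 83 BF B6 E3 81 BB D2 A3 E4 9E BB.

E5 8C B9 F1 B7 8F B1 F4 83 BF B6 E3 81 BB D2 A3 E4 9E BB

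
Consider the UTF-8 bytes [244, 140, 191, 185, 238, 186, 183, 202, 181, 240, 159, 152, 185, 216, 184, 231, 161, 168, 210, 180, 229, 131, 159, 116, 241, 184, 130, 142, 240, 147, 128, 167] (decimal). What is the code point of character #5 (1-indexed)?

Offset 0: leading byte 0xF4 = 11110100 → 4-byte char #1 = F4 8C BF B9.
Offset 4: leading byte 0xEE = 11101110 → 3-byte char #2 = EE BA B7.
Offset 7: leading byte 0xCA = 11001010 → 2-byte char #3 = CA B5.
Offset 9: leading byte 0xF0 = 11110000 → 4-byte char #4 = F0 9F 98 B9.
Offset 13: leading byte 0xD8 = 11011000 → 2-byte char #5 = D8 B8.
Leading byte 0xD8 = 11011000 matches 110xxxxx → 2-byte sequence.
Byte 1: 0xD8 = 11011000, payload 11000 (5 bits).
Byte 2: 0xB8 = 10111000 (10xxxxxx ✓), payload 111000.
Concatenate: 11000111000 = 0x638 (11 bits → U+0638).

U+0638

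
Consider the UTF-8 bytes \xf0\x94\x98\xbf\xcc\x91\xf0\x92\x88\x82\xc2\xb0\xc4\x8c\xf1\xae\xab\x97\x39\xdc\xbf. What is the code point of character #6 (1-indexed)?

Offset 0: leading byte 0xF0 = 11110000 → 4-byte char #1 = F0 94 98 BF.
Offset 4: leading byte 0xCC = 11001100 → 2-byte char #2 = CC 91.
Offset 6: leading byte 0xF0 = 11110000 → 4-byte char #3 = F0 92 88 82.
Offset 10: leading byte 0xC2 = 11000010 → 2-byte char #4 = C2 B0.
Offset 12: leading byte 0xC4 = 11000100 → 2-byte char #5 = C4 8C.
Offset 14: leading byte 0xF1 = 11110001 → 4-byte char #6 = F1 AE AB 97.
Leading byte 0xF1 = 11110001 matches 11110xxx → 4-byte sequence.
Byte 1: 0xF1 = 11110001, payload 001 (3 bits).
Byte 2: 0xAE = 10101110 (10xxxxxx ✓), payload 101110.
Byte 3: 0xAB = 10101011 (10xxxxxx ✓), payload 101011.
Byte 4: 0x97 = 10010111 (10xxxxxx ✓), payload 010111.
Concatenate: 001101110101011010111 = 0x6EAD7 (21 bits → U+6EAD7).

U+6EAD7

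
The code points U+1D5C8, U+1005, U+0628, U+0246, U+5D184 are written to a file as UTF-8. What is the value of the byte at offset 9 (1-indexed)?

0xA8

1-indexed offset 9 is 0-indexed offset 8.
U+1D5C8 → 4-byte form F0 9D 97 88 at offsets 0–3.
U+1005 → 3-byte form E1 80 85 at offsets 4–6.
U+0628 → 2-byte form D8 A8 at offsets 7–8.
Offset 8 falls in char 3's range; it's byte 2 of D8 A8 = 0xA8.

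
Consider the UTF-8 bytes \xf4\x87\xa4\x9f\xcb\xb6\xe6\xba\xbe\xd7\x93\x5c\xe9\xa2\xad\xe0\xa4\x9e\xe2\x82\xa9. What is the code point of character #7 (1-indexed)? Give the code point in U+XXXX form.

U+091E

Offset 0: leading byte 0xF4 = 11110100 → 4-byte char #1 = F4 87 A4 9F.
Offset 4: leading byte 0xCB = 11001011 → 2-byte char #2 = CB B6.
Offset 6: leading byte 0xE6 = 11100110 → 3-byte char #3 = E6 BA BE.
Offset 9: leading byte 0xD7 = 11010111 → 2-byte char #4 = D7 93.
Offset 11: leading byte 0x5C = 01011100 → 1-byte char #5 = 5C.
Offset 12: leading byte 0xE9 = 11101001 → 3-byte char #6 = E9 A2 AD.
Offset 15: leading byte 0xE0 = 11100000 → 3-byte char #7 = E0 A4 9E.
Leading byte 0xE0 = 11100000 matches 1110xxxx → 3-byte sequence.
Byte 1: 0xE0 = 11100000, payload 0000 (4 bits).
Byte 2: 0xA4 = 10100100 (10xxxxxx ✓), payload 100100.
Byte 3: 0x9E = 10011110 (10xxxxxx ✓), payload 011110.
Concatenate: 0000100100011110 = 0x91E (16 bits → U+091E).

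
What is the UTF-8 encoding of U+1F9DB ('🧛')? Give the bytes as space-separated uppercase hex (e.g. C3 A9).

F0 9F A7 9B

U+1F9DB = 0x1F9DB = 129499 decimal. In range U+10000–U+10FFFF → 4-byte form: 11110xxx 10xxxxxx 10xxxxxx 10xxxxxx.
Binary (21 bits): 000011111100111011011.
Split 3+6+6+6: 000 | 011111 | 100111 | 011011.
Byte 1: 11110000 = 0xF0.
Byte 2: 10011111 = 0x9F.
Byte 3: 10100111 = 0xA7.
Byte 4: 10011011 = 0x9B.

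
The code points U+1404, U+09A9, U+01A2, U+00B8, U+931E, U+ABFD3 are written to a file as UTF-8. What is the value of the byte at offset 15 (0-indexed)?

U+1404 → 3-byte form E1 90 84 at offsets 0–2.
U+09A9 → 3-byte form E0 A6 A9 at offsets 3–5.
U+01A2 → 2-byte form C6 A2 at offsets 6–7.
U+00B8 → 2-byte form C2 B8 at offsets 8–9.
U+931E → 3-byte form E9 8C 9E at offsets 10–12.
U+ABFD3 → 4-byte form F2 AB BF 93 at offsets 13–16.
Offset 15 falls in char 6's range; it's byte 3 of F2 AB BF 93 = 0xBF.

0xBF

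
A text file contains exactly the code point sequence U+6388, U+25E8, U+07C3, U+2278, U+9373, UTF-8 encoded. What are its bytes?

E6 8E 88 E2 97 A8 DF 83 E2 89 B8 E9 8D B3

U+6388: 3-byte form → E6 8E 88.
U+25E8: 3-byte form → E2 97 A8.
U+07C3: 2-byte form → DF 83.
U+2278: 3-byte form → E2 89 B8.
U+9373: 3-byte form → E9 8D B3.
Concatenated (14 bytes): E6 8E 88 E2 97 A8 DF 83 E2 89 B8 E9 8D B3.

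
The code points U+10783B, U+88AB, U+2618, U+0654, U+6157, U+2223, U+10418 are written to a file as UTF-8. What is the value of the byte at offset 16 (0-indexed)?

U+10783B → 4-byte form F4 87 A0 BB at offsets 0–3.
U+88AB → 3-byte form E8 A2 AB at offsets 4–6.
U+2618 → 3-byte form E2 98 98 at offsets 7–9.
U+0654 → 2-byte form D9 94 at offsets 10–11.
U+6157 → 3-byte form E6 85 97 at offsets 12–14.
U+2223 → 3-byte form E2 88 A3 at offsets 15–17.
Offset 16 falls in char 6's range; it's byte 2 of E2 88 A3 = 0x88.

0x88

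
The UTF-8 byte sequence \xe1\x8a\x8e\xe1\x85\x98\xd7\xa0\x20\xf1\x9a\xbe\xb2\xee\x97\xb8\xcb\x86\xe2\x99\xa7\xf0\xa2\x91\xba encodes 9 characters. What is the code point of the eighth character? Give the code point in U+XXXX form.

Offset 0: leading byte 0xE1 = 11100001 → 3-byte char #1 = E1 8A 8E.
Offset 3: leading byte 0xE1 = 11100001 → 3-byte char #2 = E1 85 98.
Offset 6: leading byte 0xD7 = 11010111 → 2-byte char #3 = D7 A0.
Offset 8: leading byte 0x20 = 00100000 → 1-byte char #4 = 20.
Offset 9: leading byte 0xF1 = 11110001 → 4-byte char #5 = F1 9A BE B2.
Offset 13: leading byte 0xEE = 11101110 → 3-byte char #6 = EE 97 B8.
Offset 16: leading byte 0xCB = 11001011 → 2-byte char #7 = CB 86.
Offset 18: leading byte 0xE2 = 11100010 → 3-byte char #8 = E2 99 A7.
Leading byte 0xE2 = 11100010 matches 1110xxxx → 3-byte sequence.
Byte 1: 0xE2 = 11100010, payload 0010 (4 bits).
Byte 2: 0x99 = 10011001 (10xxxxxx ✓), payload 011001.
Byte 3: 0xA7 = 10100111 (10xxxxxx ✓), payload 100111.
Concatenate: 0010011001100111 = 0x2667 (16 bits → U+2667).

U+2667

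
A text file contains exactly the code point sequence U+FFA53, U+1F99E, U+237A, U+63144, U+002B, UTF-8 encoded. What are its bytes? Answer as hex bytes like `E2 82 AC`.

F3 BF A9 93 F0 9F A6 9E E2 8D BA F1 A3 85 84 2B

U+FFA53: 4-byte form → F3 BF A9 93.
U+1F99E: 4-byte form → F0 9F A6 9E.
U+237A: 3-byte form → E2 8D BA.
U+63144: 4-byte form → F1 A3 85 84.
U+002B: 1-byte form → 2B.
Concatenated (16 bytes): F3 BF A9 93 F0 9F A6 9E E2 8D BA F1 A3 85 84 2B.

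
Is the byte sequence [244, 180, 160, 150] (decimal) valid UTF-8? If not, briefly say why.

invalid (encodes a value above U+10FFFF)

Leading byte 0xF4 = 11110100 → 4-byte form.
Payload = 0x134816, which exceeds U+10FFFF, the maximum Unicode code point. (Leading bytes F5–FF, or F4 followed by ≥ 0x90, are invalid.)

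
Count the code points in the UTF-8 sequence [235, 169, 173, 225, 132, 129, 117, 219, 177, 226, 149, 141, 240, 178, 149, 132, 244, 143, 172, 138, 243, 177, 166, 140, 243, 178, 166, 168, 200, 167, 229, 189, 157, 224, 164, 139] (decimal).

12

Byte at offset 0: 0xEB = 11101011 → 3-byte char (#1). Advance 3.
Byte at offset 3: 0xE1 = 11100001 → 3-byte char (#2). Advance 3.
Byte at offset 6: 0x75 = 01110101 → 1-byte char (#3). Advance 1.
Byte at offset 7: 0xDB = 11011011 → 2-byte char (#4). Advance 2.
Byte at offset 9: 0xE2 = 11100010 → 3-byte char (#5). Advance 3.
Byte at offset 12: 0xF0 = 11110000 → 4-byte char (#6). Advance 4.
Byte at offset 16: 0xF4 = 11110100 → 4-byte char (#7). Advance 4.
Byte at offset 20: 0xF3 = 11110011 → 4-byte char (#8). Advance 4.
Byte at offset 24: 0xF3 = 11110011 → 4-byte char (#9). Advance 4.
Byte at offset 28: 0xC8 = 11001000 → 2-byte char (#10). Advance 2.
Byte at offset 30: 0xE5 = 11100101 → 3-byte char (#11). Advance 3.
Byte at offset 33: 0xE0 = 11100000 → 3-byte char (#12). Advance 3.
Reached end at offset 36 after 12 code points.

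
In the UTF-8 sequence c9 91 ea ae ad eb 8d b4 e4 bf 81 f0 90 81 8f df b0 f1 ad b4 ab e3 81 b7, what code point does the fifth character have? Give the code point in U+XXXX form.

Offset 0: leading byte 0xC9 = 11001001 → 2-byte char #1 = C9 91.
Offset 2: leading byte 0xEA = 11101010 → 3-byte char #2 = EA AE AD.
Offset 5: leading byte 0xEB = 11101011 → 3-byte char #3 = EB 8D B4.
Offset 8: leading byte 0xE4 = 11100100 → 3-byte char #4 = E4 BF 81.
Offset 11: leading byte 0xF0 = 11110000 → 4-byte char #5 = F0 90 81 8F.
Leading byte 0xF0 = 11110000 matches 11110xxx → 4-byte sequence.
Byte 1: 0xF0 = 11110000, payload 000 (3 bits).
Byte 2: 0x90 = 10010000 (10xxxxxx ✓), payload 010000.
Byte 3: 0x81 = 10000001 (10xxxxxx ✓), payload 000001.
Byte 4: 0x8F = 10001111 (10xxxxxx ✓), payload 001111.
Concatenate: 000010000000001001111 = 0x1004F (21 bits → U+1004F).

U+1004F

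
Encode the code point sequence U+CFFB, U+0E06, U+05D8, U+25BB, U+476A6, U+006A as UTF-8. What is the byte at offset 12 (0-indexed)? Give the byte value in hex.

U+CFFB → 3-byte form EC BF BB at offsets 0–2.
U+0E06 → 3-byte form E0 B8 86 at offsets 3–5.
U+05D8 → 2-byte form D7 98 at offsets 6–7.
U+25BB → 3-byte form E2 96 BB at offsets 8–10.
U+476A6 → 4-byte form F1 87 9A A6 at offsets 11–14.
Offset 12 falls in char 5's range; it's byte 2 of F1 87 9A A6 = 0x87.

0x87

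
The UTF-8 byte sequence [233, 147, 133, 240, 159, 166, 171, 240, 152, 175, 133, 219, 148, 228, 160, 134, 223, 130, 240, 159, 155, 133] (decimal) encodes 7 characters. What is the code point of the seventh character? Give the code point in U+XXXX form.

U+1F6C5

Offset 0: leading byte 0xE9 = 11101001 → 3-byte char #1 = E9 93 85.
Offset 3: leading byte 0xF0 = 11110000 → 4-byte char #2 = F0 9F A6 AB.
Offset 7: leading byte 0xF0 = 11110000 → 4-byte char #3 = F0 98 AF 85.
Offset 11: leading byte 0xDB = 11011011 → 2-byte char #4 = DB 94.
Offset 13: leading byte 0xE4 = 11100100 → 3-byte char #5 = E4 A0 86.
Offset 16: leading byte 0xDF = 11011111 → 2-byte char #6 = DF 82.
Offset 18: leading byte 0xF0 = 11110000 → 4-byte char #7 = F0 9F 9B 85.
Leading byte 0xF0 = 11110000 matches 11110xxx → 4-byte sequence.
Byte 1: 0xF0 = 11110000, payload 000 (3 bits).
Byte 2: 0x9F = 10011111 (10xxxxxx ✓), payload 011111.
Byte 3: 0x9B = 10011011 (10xxxxxx ✓), payload 011011.
Byte 4: 0x85 = 10000101 (10xxxxxx ✓), payload 000101.
Concatenate: 000011111011011000101 = 0x1F6C5 (21 bits → U+1F6C5).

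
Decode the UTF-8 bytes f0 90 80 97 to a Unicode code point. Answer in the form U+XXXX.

U+10017

Leading byte 0xF0 = 11110000 matches 11110xxx → 4-byte sequence.
Byte 1: 0xF0 = 11110000, payload 000 (3 bits).
Byte 2: 0x90 = 10010000 (10xxxxxx ✓), payload 010000.
Byte 3: 0x80 = 10000000 (10xxxxxx ✓), payload 000000.
Byte 4: 0x97 = 10010111 (10xxxxxx ✓), payload 010111.
Concatenate: 000010000000000010111 = 0x10017 (21 bits → U+10017).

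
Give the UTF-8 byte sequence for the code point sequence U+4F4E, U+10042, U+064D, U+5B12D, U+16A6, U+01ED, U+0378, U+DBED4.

U+4F4E: 3-byte form → E4 BD 8E.
U+10042: 4-byte form → F0 90 81 82.
U+064D: 2-byte form → D9 8D.
U+5B12D: 4-byte form → F1 9B 84 AD.
U+16A6: 3-byte form → E1 9A A6.
U+01ED: 2-byte form → C7 AD.
U+0378: 2-byte form → CD B8.
U+DBED4: 4-byte form → F3 9B BB 94.
Concatenated (24 bytes): E4 BD 8E F0 90 81 82 D9 8D F1 9B 84 AD E1 9A A6 C7 AD CD B8 F3 9B BB 94.

E4 BD 8E F0 90 81 82 D9 8D F1 9B 84 AD E1 9A A6 C7 AD CD B8 F3 9B BB 94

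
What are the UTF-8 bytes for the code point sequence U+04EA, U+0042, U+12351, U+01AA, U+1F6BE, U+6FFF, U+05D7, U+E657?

D3 AA 42 F0 92 8D 91 C6 AA F0 9F 9A BE E6 BF BF D7 97 EE 99 97

U+04EA: 2-byte form → D3 AA.
U+0042: 1-byte form → 42.
U+12351: 4-byte form → F0 92 8D 91.
U+01AA: 2-byte form → C6 AA.
U+1F6BE: 4-byte form → F0 9F 9A BE.
U+6FFF: 3-byte form → E6 BF BF.
U+05D7: 2-byte form → D7 97.
U+E657: 3-byte form → EE 99 97.
Concatenated (21 bytes): D3 AA 42 F0 92 8D 91 C6 AA F0 9F 9A BE E6 BF BF D7 97 EE 99 97.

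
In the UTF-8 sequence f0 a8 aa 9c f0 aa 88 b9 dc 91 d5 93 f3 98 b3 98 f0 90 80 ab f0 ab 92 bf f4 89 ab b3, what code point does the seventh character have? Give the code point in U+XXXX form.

Offset 0: leading byte 0xF0 = 11110000 → 4-byte char #1 = F0 A8 AA 9C.
Offset 4: leading byte 0xF0 = 11110000 → 4-byte char #2 = F0 AA 88 B9.
Offset 8: leading byte 0xDC = 11011100 → 2-byte char #3 = DC 91.
Offset 10: leading byte 0xD5 = 11010101 → 2-byte char #4 = D5 93.
Offset 12: leading byte 0xF3 = 11110011 → 4-byte char #5 = F3 98 B3 98.
Offset 16: leading byte 0xF0 = 11110000 → 4-byte char #6 = F0 90 80 AB.
Offset 20: leading byte 0xF0 = 11110000 → 4-byte char #7 = F0 AB 92 BF.
Leading byte 0xF0 = 11110000 matches 11110xxx → 4-byte sequence.
Byte 1: 0xF0 = 11110000, payload 000 (3 bits).
Byte 2: 0xAB = 10101011 (10xxxxxx ✓), payload 101011.
Byte 3: 0x92 = 10010010 (10xxxxxx ✓), payload 010010.
Byte 4: 0xBF = 10111111 (10xxxxxx ✓), payload 111111.
Concatenate: 000101011010010111111 = 0x2B4BF (21 bits → U+2B4BF).

U+2B4BF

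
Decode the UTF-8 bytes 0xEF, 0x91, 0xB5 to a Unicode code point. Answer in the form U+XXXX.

U+F475

Leading byte 0xEF = 11101111 matches 1110xxxx → 3-byte sequence.
Byte 1: 0xEF = 11101111, payload 1111 (4 bits).
Byte 2: 0x91 = 10010001 (10xxxxxx ✓), payload 010001.
Byte 3: 0xB5 = 10110101 (10xxxxxx ✓), payload 110101.
Concatenate: 1111010001110101 = 0xF475 (16 bits → U+F475).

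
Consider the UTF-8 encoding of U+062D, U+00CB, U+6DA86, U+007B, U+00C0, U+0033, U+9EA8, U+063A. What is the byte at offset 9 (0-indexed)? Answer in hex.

U+062D → 2-byte form D8 AD at offsets 0–1.
U+00CB → 2-byte form C3 8B at offsets 2–3.
U+6DA86 → 4-byte form F1 AD AA 86 at offsets 4–7.
U+007B → 1-byte form 7B at offsets 8–8.
U+00C0 → 2-byte form C3 80 at offsets 9–10.
Offset 9 falls in char 5's range; it's byte 1 of C3 80 = 0xC3.

0xC3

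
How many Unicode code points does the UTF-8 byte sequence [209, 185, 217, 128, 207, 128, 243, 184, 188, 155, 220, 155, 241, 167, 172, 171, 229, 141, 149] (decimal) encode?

7

Byte at offset 0: 0xD1 = 11010001 → 2-byte char (#1). Advance 2.
Byte at offset 2: 0xD9 = 11011001 → 2-byte char (#2). Advance 2.
Byte at offset 4: 0xCF = 11001111 → 2-byte char (#3). Advance 2.
Byte at offset 6: 0xF3 = 11110011 → 4-byte char (#4). Advance 4.
Byte at offset 10: 0xDC = 11011100 → 2-byte char (#5). Advance 2.
Byte at offset 12: 0xF1 = 11110001 → 4-byte char (#6). Advance 4.
Byte at offset 16: 0xE5 = 11100101 → 3-byte char (#7). Advance 3.
Reached end at offset 19 after 7 code points.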